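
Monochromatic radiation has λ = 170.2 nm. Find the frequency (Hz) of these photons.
1.7614e+15 Hz

Using the wave equation: c = fλ

Solving for frequency:
f = c/λ = (3×10⁸ m/s) / (170.2×10⁻⁹ m)
f = 1.7614e+15 Hz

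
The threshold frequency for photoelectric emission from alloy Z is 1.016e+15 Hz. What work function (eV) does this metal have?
4.20 eV

At the threshold frequency, photon energy equals work function:
φ = hf₀

Calculating:
φ = (6.626×10⁻³⁴ J·s)(1.016e+15 Hz)
φ = 4.20 eV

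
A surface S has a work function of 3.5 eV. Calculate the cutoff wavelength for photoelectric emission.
354.24 nm

The threshold wavelength is when the photon energy equals the work function:
hc/λ₀ = φ

Solving for λ₀:
λ₀ = hc/φ = (6.626×10⁻³⁴ J·s)(3×10⁸ m/s) / (3.5 eV × 1.602×10⁻¹⁹ J/eV)
λ₀ = 354.24 nm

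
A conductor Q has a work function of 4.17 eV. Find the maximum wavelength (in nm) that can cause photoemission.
297.32 nm

The threshold wavelength is when the photon energy equals the work function:
hc/λ₀ = φ

Solving for λ₀:
λ₀ = hc/φ = (6.626×10⁻³⁴ J·s)(3×10⁸ m/s) / (4.17 eV × 1.602×10⁻¹⁹ J/eV)
λ₀ = 297.32 nm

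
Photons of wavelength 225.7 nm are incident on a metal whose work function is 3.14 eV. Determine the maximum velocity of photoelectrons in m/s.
9.0984e+05 m/s

First, find the maximum kinetic energy:
E_photon = hc/λ = 5.4933 eV
KE_max = E_photon - φ = 5.4933 - 3.14 = 2.3533 eV

Convert to Joules: KE_max = 2.3533 × 1.602×10⁻¹⁹ J = 3.7704e-19 J

Then use KE = ½mv² to find velocity:
v = √(2·KE/m) = √(2 × 3.7704e-19 J / 9.109e-31 kg)
v = 9.0984e+05 m/s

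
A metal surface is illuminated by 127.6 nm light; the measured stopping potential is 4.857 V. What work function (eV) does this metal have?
4.86 eV

The stopping potential gives the maximum kinetic energy: KE_max = eV_s = 4.857 eV

From Einstein's photoelectric equation: KE_max = hc/λ - φ
Rearranging: φ = hc/λ - KE_max

Calculate photon energy:
E_photon = hc/λ = (6.626×10⁻³⁴ J·s)(3×10⁸ m/s) / (127.6×10⁻⁹ m) = 9.7166 eV

Therefore:
φ = 9.7166 - 4.857 = 4.86 eV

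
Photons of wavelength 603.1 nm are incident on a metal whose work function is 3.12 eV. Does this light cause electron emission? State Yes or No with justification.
No

For photoemission, the photon energy must exceed the work function.

Photon energy: E = hc/λ = 2.0558 eV
Work function: φ = 3.12 eV

Since E_photon (2.0558 eV) < φ (3.12 eV), photoemission will NOT occur.
The threshold wavelength is λ₀ = hc/φ = 397.4 nm.
Since 603.1 nm > 397.4 nm, the photons lack sufficient energy.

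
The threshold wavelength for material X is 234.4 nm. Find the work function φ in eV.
5.29 eV

At the threshold wavelength, photon energy equals work function:
φ = hc/λ₀

Calculating:
φ = (6.626×10⁻³⁴ J·s)(3×10⁸ m/s) / (234.4×10⁻⁹ m)
φ = 5.29 eV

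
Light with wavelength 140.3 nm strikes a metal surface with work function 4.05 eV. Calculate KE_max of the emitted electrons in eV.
4.7871 eV

Using Einstein's photoelectric equation: KE_max = hf - φ = hc/λ - φ

First, calculate the photon energy:
E_photon = hc/λ = (6.626×10⁻³⁴ J·s)(3×10⁸ m/s) / (140.3×10⁻⁹ m)
E_photon = 8.8371 eV

Then, the maximum kinetic energy:
KE_max = E_photon - φ = 8.8371 eV - 4.05 eV = 4.7871 eV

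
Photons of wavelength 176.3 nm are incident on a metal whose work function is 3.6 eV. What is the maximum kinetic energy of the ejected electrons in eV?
3.4326 eV

Using Einstein's photoelectric equation: KE_max = hf - φ = hc/λ - φ

First, calculate the photon energy:
E_photon = hc/λ = (6.626×10⁻³⁴ J·s)(3×10⁸ m/s) / (176.3×10⁻⁹ m)
E_photon = 7.0326 eV

Then, the maximum kinetic energy:
KE_max = E_photon - φ = 7.0326 eV - 3.6 eV = 3.4326 eV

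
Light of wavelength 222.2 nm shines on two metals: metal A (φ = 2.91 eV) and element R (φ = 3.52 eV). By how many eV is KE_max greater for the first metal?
0.6100 eV

Using KE_max = hc/λ - φ for each metal:

Photon energy: E = hc/λ = 5.5798 eV

For metal A (φ₁ = 2.91 eV):
KE₁ = E - φ₁ = 5.5798 - 2.91 = 2.6698 eV

For element R (φ₂ = 3.52 eV):
KE₂ = E - φ₂ = 5.5798 - 3.52 = 2.0598 eV

Difference:
ΔKE = KE₁ - KE₂ = 2.6698 - 2.0598 = 0.6100 eV

Note: The difference equals the difference in work functions: 3.52 - 2.91 = 0.61 eV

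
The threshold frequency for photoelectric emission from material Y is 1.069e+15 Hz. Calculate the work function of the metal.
4.42 eV

At the threshold frequency, photon energy equals work function:
φ = hf₀

Calculating:
φ = (6.626×10⁻³⁴ J·s)(1.069e+15 Hz)
φ = 4.42 eV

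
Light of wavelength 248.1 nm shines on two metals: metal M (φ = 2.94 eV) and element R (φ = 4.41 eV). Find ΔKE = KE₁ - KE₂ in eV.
1.4700 eV

Using KE_max = hc/λ - φ for each metal:

Photon energy: E = hc/λ = 4.9973 eV

For metal M (φ₁ = 2.94 eV):
KE₁ = E - φ₁ = 4.9973 - 2.94 = 2.0573 eV

For element R (φ₂ = 4.41 eV):
KE₂ = E - φ₂ = 4.9973 - 4.41 = 0.5873 eV

Difference:
ΔKE = KE₁ - KE₂ = 2.0573 - 0.5873 = 1.4700 eV

Note: The difference equals the difference in work functions: 4.41 - 2.94 = 1.47 eV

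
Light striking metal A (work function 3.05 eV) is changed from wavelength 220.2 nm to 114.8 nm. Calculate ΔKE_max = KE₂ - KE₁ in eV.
5.1695 eV

Using Einstein's equation: KE_max = hc/λ - φ

For λ₁ = 220.2 nm:
KE₁ = hc/λ₁ - φ = 5.6305 - 3.05 = 2.5805 eV

For λ₂ = 114.8 nm:
KE₂ = hc/λ₂ - φ = 10.8000 - 3.05 = 7.7500 eV

Change in KE:
ΔKE = KE₂ - KE₁ = 7.7500 - 2.5805 = 5.1695 eV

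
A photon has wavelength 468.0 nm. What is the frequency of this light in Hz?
6.4058e+14 Hz

Using the wave equation: c = fλ

Solving for frequency:
f = c/λ = (3×10⁸ m/s) / (468.0×10⁻⁹ m)
f = 6.4058e+14 Hz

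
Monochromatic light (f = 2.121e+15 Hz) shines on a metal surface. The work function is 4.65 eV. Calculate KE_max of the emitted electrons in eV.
4.1218 eV

Using Einstein's photoelectric equation: KE_max = hf - φ

First, calculate the photon energy:
E_photon = hf = (6.626×10⁻³⁴ J·s)(2.121e+15 Hz)
E_photon = 8.7718 eV

Then, the maximum kinetic energy:
KE_max = E_photon - φ = 8.7718 eV - 4.65 eV = 4.1218 eV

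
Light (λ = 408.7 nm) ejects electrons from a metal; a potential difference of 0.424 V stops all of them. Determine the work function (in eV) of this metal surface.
2.61 eV

The stopping potential gives the maximum kinetic energy: KE_max = eV_s = 0.424 eV

From Einstein's photoelectric equation: KE_max = hc/λ - φ
Rearranging: φ = hc/λ - KE_max

Calculate photon energy:
E_photon = hc/λ = (6.626×10⁻³⁴ J·s)(3×10⁸ m/s) / (408.7×10⁻⁹ m) = 3.0336 eV

Therefore:
φ = 3.0336 - 0.424 = 2.61 eV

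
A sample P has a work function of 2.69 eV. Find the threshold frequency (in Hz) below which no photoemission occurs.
6.5044e+14 Hz

The threshold frequency is when the photon energy equals the work function:
hf₀ = φ

Solving for f₀:
f₀ = φ/h = (2.69 eV × 1.602×10⁻¹⁹ J/eV) / (6.626×10⁻³⁴ J·s)
f₀ = 6.5044e+14 Hz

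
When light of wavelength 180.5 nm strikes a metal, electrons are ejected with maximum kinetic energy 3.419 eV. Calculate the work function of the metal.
3.45 eV

From Einstein's photoelectric equation: KE_max = hf - φ = hc/λ - φ

Rearranging for φ:
φ = hc/λ - KE_max

Calculate photon energy:
E_photon = hc/λ = 6.8689 eV

Therefore:
φ = 6.8689 - 3.419 = 3.45 eV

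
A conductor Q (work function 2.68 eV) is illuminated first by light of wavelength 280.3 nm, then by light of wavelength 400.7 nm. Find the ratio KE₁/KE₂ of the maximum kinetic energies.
4.2089

Using Einstein's equation: KE_max = hc/λ - φ

For λ₁ = 280.3 nm:
E₁ = hc/λ₁ = 4.4233 eV
KE₁ = E₁ - φ = 4.4233 - 2.68 = 1.7433 eV

For λ₂ = 400.7 nm:
E₂ = hc/λ₂ = 3.0942 eV
KE₂ = E₂ - φ = 3.0942 - 2.68 = 0.4142 eV

Ratio: KE₁/KE₂ = 1.7433/0.4142 = 4.2089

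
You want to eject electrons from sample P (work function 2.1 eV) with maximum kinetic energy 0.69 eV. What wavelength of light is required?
444.39 nm

From Einstein's equation: KE_max = hc/λ - φ

Rearranging for λ:
hc/λ = KE_max + φ
λ = hc/(KE_max + φ)

Required photon energy:
E_photon = KE_max + φ = 0.69 + 2.1 = 2.79 eV

Required wavelength:
λ = hc/E_photon = (6.626×10⁻³⁴)(3×10⁸) / (2.79 × 1.602×10⁻¹⁹)
λ = 444.39 nm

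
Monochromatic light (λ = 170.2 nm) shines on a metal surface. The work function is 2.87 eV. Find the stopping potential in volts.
4.4146 V

The stopping potential V_s satisfies: eV_s = KE_max

First, find KE_max using Einstein's equation:
E_photon = hc/λ = 7.2846 eV
KE_max = E_photon - φ = 7.2846 - 2.87 = 4.4146 eV

Since eV_s = KE_max:
V_s = KE_max/e = 4.4146 V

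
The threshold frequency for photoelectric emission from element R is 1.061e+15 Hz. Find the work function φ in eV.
4.39 eV

At the threshold frequency, photon energy equals work function:
φ = hf₀

Calculating:
φ = (6.626×10⁻³⁴ J·s)(1.061e+15 Hz)
φ = 4.39 eV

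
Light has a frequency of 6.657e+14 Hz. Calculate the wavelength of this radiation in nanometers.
450.34 nm

Using the wave equation: c = fλ

Solving for wavelength:
λ = c/f = (3×10⁸ m/s) / (6.657e+14 Hz)
λ = 450.34 nm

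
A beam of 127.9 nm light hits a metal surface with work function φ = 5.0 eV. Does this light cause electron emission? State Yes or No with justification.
Yes

For photoemission, the photon energy must exceed the work function.

Photon energy: E = hc/λ = 9.6938 eV
Work function: φ = 5.0 eV

Since E_photon (9.6938 eV) > φ (5.0 eV), photoemission WILL occur.
The threshold wavelength is λ₀ = hc/φ = 248.0 nm.
Since 127.9 nm < 248.0 nm, the light has sufficient energy.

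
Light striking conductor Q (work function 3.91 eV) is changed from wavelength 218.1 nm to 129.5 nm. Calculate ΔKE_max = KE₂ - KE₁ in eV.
3.8893 eV

Using Einstein's equation: KE_max = hc/λ - φ

For λ₁ = 218.1 nm:
KE₁ = hc/λ₁ - φ = 5.6847 - 3.91 = 1.7747 eV

For λ₂ = 129.5 nm:
KE₂ = hc/λ₂ - φ = 9.5741 - 3.91 = 5.6641 eV

Change in KE:
ΔKE = KE₂ - KE₁ = 5.6641 - 1.7747 = 3.8893 eV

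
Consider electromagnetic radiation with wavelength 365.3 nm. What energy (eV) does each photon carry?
3.3940 eV

Using E = hf = hc/λ:

E = hc/λ = (6.626×10⁻³⁴ J·s)(3×10⁸ m/s) / (365.3×10⁻⁹ m)
E = 3.3940 eV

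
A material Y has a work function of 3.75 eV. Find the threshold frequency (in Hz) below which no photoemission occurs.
9.0675e+14 Hz

The threshold frequency is when the photon energy equals the work function:
hf₀ = φ

Solving for f₀:
f₀ = φ/h = (3.75 eV × 1.602×10⁻¹⁹ J/eV) / (6.626×10⁻³⁴ J·s)
f₀ = 9.0675e+14 Hz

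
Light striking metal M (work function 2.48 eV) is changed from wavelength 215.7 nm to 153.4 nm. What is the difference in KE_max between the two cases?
2.3344 eV

Using Einstein's equation: KE_max = hc/λ - φ

For λ₁ = 215.7 nm:
KE₁ = hc/λ₁ - φ = 5.7480 - 2.48 = 3.2680 eV

For λ₂ = 153.4 nm:
KE₂ = hc/λ₂ - φ = 8.0824 - 2.48 = 5.6024 eV

Change in KE:
ΔKE = KE₂ - KE₁ = 5.6024 - 3.2680 = 2.3344 eV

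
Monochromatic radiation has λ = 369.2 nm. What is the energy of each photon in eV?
3.3582 eV

Using E = hf = hc/λ:

E = hc/λ = (6.626×10⁻³⁴ J·s)(3×10⁸ m/s) / (369.2×10⁻⁹ m)
E = 3.3582 eV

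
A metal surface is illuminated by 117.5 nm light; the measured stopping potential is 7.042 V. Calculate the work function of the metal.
3.51 eV

The stopping potential gives the maximum kinetic energy: KE_max = eV_s = 7.042 eV

From Einstein's photoelectric equation: KE_max = hc/λ - φ
Rearranging: φ = hc/λ - KE_max

Calculate photon energy:
E_photon = hc/λ = (6.626×10⁻³⁴ J·s)(3×10⁸ m/s) / (117.5×10⁻⁹ m) = 10.5518 eV

Therefore:
φ = 10.5518 - 7.042 = 3.51 eV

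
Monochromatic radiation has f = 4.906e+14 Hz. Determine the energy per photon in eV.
2.0290 eV

Using E = hf:

E = hf = (6.626×10⁻³⁴ J·s)(4.906e+14 Hz)
E = 2.0290 eV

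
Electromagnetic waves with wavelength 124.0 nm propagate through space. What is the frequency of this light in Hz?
2.4177e+15 Hz

Using the wave equation: c = fλ

Solving for frequency:
f = c/λ = (3×10⁸ m/s) / (124.0×10⁻⁹ m)
f = 2.4177e+15 Hz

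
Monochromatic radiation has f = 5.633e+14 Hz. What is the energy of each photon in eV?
2.3296 eV

Using E = hf:

E = hf = (6.626×10⁻³⁴ J·s)(5.633e+14 Hz)
E = 2.3296 eV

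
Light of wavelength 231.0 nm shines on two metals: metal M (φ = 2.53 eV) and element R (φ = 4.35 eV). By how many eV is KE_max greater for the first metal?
1.8200 eV

Using KE_max = hc/λ - φ for each metal:

Photon energy: E = hc/λ = 5.3673 eV

For metal M (φ₁ = 2.53 eV):
KE₁ = E - φ₁ = 5.3673 - 2.53 = 2.8373 eV

For element R (φ₂ = 4.35 eV):
KE₂ = E - φ₂ = 5.3673 - 4.35 = 1.0173 eV

Difference:
ΔKE = KE₁ - KE₂ = 2.8373 - 1.0173 = 1.8200 eV

Note: The difference equals the difference in work functions: 4.35 - 2.53 = 1.82 eV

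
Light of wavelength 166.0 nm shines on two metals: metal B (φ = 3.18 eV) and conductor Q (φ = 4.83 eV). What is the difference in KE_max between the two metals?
1.6500 eV

Using KE_max = hc/λ - φ for each metal:

Photon energy: E = hc/λ = 7.4689 eV

For metal B (φ₁ = 3.18 eV):
KE₁ = E - φ₁ = 7.4689 - 3.18 = 4.2889 eV

For conductor Q (φ₂ = 4.83 eV):
KE₂ = E - φ₂ = 7.4689 - 4.83 = 2.6389 eV

Difference:
ΔKE = KE₁ - KE₂ = 4.2889 - 2.6389 = 1.6500 eV

Note: The difference equals the difference in work functions: 4.83 - 3.18 = 1.65 eV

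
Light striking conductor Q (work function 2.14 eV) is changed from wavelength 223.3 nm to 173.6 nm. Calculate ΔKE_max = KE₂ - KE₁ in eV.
1.5896 eV

Using Einstein's equation: KE_max = hc/λ - φ

For λ₁ = 223.3 nm:
KE₁ = hc/λ₁ - φ = 5.5524 - 2.14 = 3.4124 eV

For λ₂ = 173.6 nm:
KE₂ = hc/λ₂ - φ = 7.1419 - 2.14 = 5.0019 eV

Change in KE:
ΔKE = KE₂ - KE₁ = 5.0019 - 3.4124 = 1.5896 eV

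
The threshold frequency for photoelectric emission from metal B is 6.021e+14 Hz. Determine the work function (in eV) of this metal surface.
2.49 eV

At the threshold frequency, photon energy equals work function:
φ = hf₀

Calculating:
φ = (6.626×10⁻³⁴ J·s)(6.021e+14 Hz)
φ = 2.49 eV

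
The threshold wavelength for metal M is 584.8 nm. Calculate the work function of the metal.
2.12 eV

At the threshold wavelength, photon energy equals work function:
φ = hc/λ₀

Calculating:
φ = (6.626×10⁻³⁴ J·s)(3×10⁸ m/s) / (584.8×10⁻⁹ m)
φ = 2.12 eV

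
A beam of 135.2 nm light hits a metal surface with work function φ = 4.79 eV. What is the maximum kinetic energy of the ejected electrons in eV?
4.3804 eV

Using Einstein's photoelectric equation: KE_max = hf - φ = hc/λ - φ

First, calculate the photon energy:
E_photon = hc/λ = (6.626×10⁻³⁴ J·s)(3×10⁸ m/s) / (135.2×10⁻⁹ m)
E_photon = 9.1704 eV

Then, the maximum kinetic energy:
KE_max = E_photon - φ = 9.1704 eV - 4.79 eV = 4.3804 eV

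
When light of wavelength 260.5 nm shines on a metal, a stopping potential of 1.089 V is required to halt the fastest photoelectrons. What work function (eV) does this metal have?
3.67 eV

The stopping potential gives the maximum kinetic energy: KE_max = eV_s = 1.089 eV

From Einstein's photoelectric equation: KE_max = hc/λ - φ
Rearranging: φ = hc/λ - KE_max

Calculate photon energy:
E_photon = hc/λ = (6.626×10⁻³⁴ J·s)(3×10⁸ m/s) / (260.5×10⁻⁹ m) = 4.7595 eV

Therefore:
φ = 4.7595 - 1.089 = 3.67 eV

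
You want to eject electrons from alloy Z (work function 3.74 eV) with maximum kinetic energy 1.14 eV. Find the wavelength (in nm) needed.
254.07 nm

From Einstein's equation: KE_max = hc/λ - φ

Rearranging for λ:
hc/λ = KE_max + φ
λ = hc/(KE_max + φ)

Required photon energy:
E_photon = KE_max + φ = 1.14 + 3.74 = 4.88 eV

Required wavelength:
λ = hc/E_photon = (6.626×10⁻³⁴)(3×10⁸) / (4.88 × 1.602×10⁻¹⁹)
λ = 254.07 nm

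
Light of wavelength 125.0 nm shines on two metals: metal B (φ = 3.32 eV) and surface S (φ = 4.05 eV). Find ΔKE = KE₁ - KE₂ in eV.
0.7300 eV

Using KE_max = hc/λ - φ for each metal:

Photon energy: E = hc/λ = 9.9187 eV

For metal B (φ₁ = 3.32 eV):
KE₁ = E - φ₁ = 9.9187 - 3.32 = 6.5987 eV

For surface S (φ₂ = 4.05 eV):
KE₂ = E - φ₂ = 9.9187 - 4.05 = 5.8687 eV

Difference:
ΔKE = KE₁ - KE₂ = 6.5987 - 5.8687 = 0.7300 eV

Note: The difference equals the difference in work functions: 4.05 - 3.32 = 0.73 eV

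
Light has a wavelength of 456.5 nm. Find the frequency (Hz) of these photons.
6.5672e+14 Hz

Using the wave equation: c = fλ

Solving for frequency:
f = c/λ = (3×10⁸ m/s) / (456.5×10⁻⁹ m)
f = 6.5672e+14 Hz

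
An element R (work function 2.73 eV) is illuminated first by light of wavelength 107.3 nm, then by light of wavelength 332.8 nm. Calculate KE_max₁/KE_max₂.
8.8649

Using Einstein's equation: KE_max = hc/λ - φ

For λ₁ = 107.3 nm:
E₁ = hc/λ₁ = 11.5549 eV
KE₁ = E₁ - φ = 11.5549 - 2.73 = 8.8249 eV

For λ₂ = 332.8 nm:
E₂ = hc/λ₂ = 3.7255 eV
KE₂ = E₂ - φ = 3.7255 - 2.73 = 0.9955 eV

Ratio: KE₁/KE₂ = 8.8249/0.9955 = 8.8649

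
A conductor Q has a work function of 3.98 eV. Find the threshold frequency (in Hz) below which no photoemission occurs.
9.6236e+14 Hz

The threshold frequency is when the photon energy equals the work function:
hf₀ = φ

Solving for f₀:
f₀ = φ/h = (3.98 eV × 1.602×10⁻¹⁹ J/eV) / (6.626×10⁻³⁴ J·s)
f₀ = 9.6236e+14 Hz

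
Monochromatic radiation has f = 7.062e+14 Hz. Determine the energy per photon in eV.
2.9206 eV

Using E = hf:

E = hf = (6.626×10⁻³⁴ J·s)(7.062e+14 Hz)
E = 2.9206 eV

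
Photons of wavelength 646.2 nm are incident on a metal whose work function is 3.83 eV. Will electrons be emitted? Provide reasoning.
No

For photoemission, the photon energy must exceed the work function.

Photon energy: E = hc/λ = 1.9187 eV
Work function: φ = 3.83 eV

Since E_photon (1.9187 eV) < φ (3.83 eV), photoemission will NOT occur.
The threshold wavelength is λ₀ = hc/φ = 323.7 nm.
Since 646.2 nm > 323.7 nm, the photons lack sufficient energy.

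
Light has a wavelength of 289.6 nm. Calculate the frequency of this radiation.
1.0352e+15 Hz

Using the wave equation: c = fλ

Solving for frequency:
f = c/λ = (3×10⁸ m/s) / (289.6×10⁻⁹ m)
f = 1.0352e+15 Hz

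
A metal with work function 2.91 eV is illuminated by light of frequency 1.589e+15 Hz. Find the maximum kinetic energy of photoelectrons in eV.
3.6616 eV

Using Einstein's photoelectric equation: KE_max = hf - φ

First, calculate the photon energy:
E_photon = hf = (6.626×10⁻³⁴ J·s)(1.589e+15 Hz)
E_photon = 6.5716 eV

Then, the maximum kinetic energy:
KE_max = E_photon - φ = 6.5716 eV - 2.91 eV = 3.6616 eV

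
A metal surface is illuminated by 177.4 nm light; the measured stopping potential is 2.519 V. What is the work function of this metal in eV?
4.47 eV

The stopping potential gives the maximum kinetic energy: KE_max = eV_s = 2.519 eV

From Einstein's photoelectric equation: KE_max = hc/λ - φ
Rearranging: φ = hc/λ - KE_max

Calculate photon energy:
E_photon = hc/λ = (6.626×10⁻³⁴ J·s)(3×10⁸ m/s) / (177.4×10⁻⁹ m) = 6.9890 eV

Therefore:
φ = 6.9890 - 2.519 = 4.47 eV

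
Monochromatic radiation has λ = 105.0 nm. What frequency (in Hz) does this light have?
2.8552e+15 Hz

Using the wave equation: c = fλ

Solving for frequency:
f = c/λ = (3×10⁸ m/s) / (105.0×10⁻⁹ m)
f = 2.8552e+15 Hz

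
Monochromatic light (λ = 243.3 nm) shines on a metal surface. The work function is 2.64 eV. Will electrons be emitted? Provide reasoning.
Yes

For photoemission, the photon energy must exceed the work function.

Photon energy: E = hc/λ = 5.0959 eV
Work function: φ = 2.64 eV

Since E_photon (5.0959 eV) > φ (2.64 eV), photoemission WILL occur.
The threshold wavelength is λ₀ = hc/φ = 469.6 nm.
Since 243.3 nm < 469.6 nm, the light has sufficient energy.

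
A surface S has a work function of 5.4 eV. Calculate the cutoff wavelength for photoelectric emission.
229.60 nm

The threshold wavelength is when the photon energy equals the work function:
hc/λ₀ = φ

Solving for λ₀:
λ₀ = hc/φ = (6.626×10⁻³⁴ J·s)(3×10⁸ m/s) / (5.4 eV × 1.602×10⁻¹⁹ J/eV)
λ₀ = 229.60 nm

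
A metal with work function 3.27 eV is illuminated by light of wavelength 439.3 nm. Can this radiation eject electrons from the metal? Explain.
No

For photoemission, the photon energy must exceed the work function.

Photon energy: E = hc/λ = 2.8223 eV
Work function: φ = 3.27 eV

Since E_photon (2.8223 eV) < φ (3.27 eV), photoemission will NOT occur.
The threshold wavelength is λ₀ = hc/φ = 379.2 nm.
Since 439.3 nm > 379.2 nm, the photons lack sufficient energy.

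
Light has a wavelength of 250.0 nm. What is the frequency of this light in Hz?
1.1992e+15 Hz

Using the wave equation: c = fλ

Solving for frequency:
f = c/λ = (3×10⁸ m/s) / (250.0×10⁻⁹ m)
f = 1.1992e+15 Hz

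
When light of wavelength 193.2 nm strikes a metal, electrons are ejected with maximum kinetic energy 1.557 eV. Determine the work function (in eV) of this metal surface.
4.86 eV

From Einstein's photoelectric equation: KE_max = hf - φ = hc/λ - φ

Rearranging for φ:
φ = hc/λ - KE_max

Calculate photon energy:
E_photon = hc/λ = 6.4174 eV

Therefore:
φ = 6.4174 - 1.557 = 4.86 eV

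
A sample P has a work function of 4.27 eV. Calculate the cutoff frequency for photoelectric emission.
1.0325e+15 Hz

The threshold frequency is when the photon energy equals the work function:
hf₀ = φ

Solving for f₀:
f₀ = φ/h = (4.27 eV × 1.602×10⁻¹⁹ J/eV) / (6.626×10⁻³⁴ J·s)
f₀ = 1.0325e+15 Hz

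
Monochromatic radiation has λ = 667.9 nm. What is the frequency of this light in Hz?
4.4886e+14 Hz

Using the wave equation: c = fλ

Solving for frequency:
f = c/λ = (3×10⁸ m/s) / (667.9×10⁻⁹ m)
f = 4.4886e+14 Hz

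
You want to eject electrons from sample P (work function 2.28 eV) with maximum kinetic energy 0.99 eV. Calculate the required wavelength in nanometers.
379.16 nm

From Einstein's equation: KE_max = hc/λ - φ

Rearranging for λ:
hc/λ = KE_max + φ
λ = hc/(KE_max + φ)

Required photon energy:
E_photon = KE_max + φ = 0.99 + 2.28 = 3.27 eV

Required wavelength:
λ = hc/E_photon = (6.626×10⁻³⁴)(3×10⁸) / (3.27 × 1.602×10⁻¹⁹)
λ = 379.16 nm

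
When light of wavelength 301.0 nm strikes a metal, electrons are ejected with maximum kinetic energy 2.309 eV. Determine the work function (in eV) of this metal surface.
1.81 eV

From Einstein's photoelectric equation: KE_max = hf - φ = hc/λ - φ

Rearranging for φ:
φ = hc/λ - KE_max

Calculate photon energy:
E_photon = hc/λ = 4.1191 eV

Therefore:
φ = 4.1191 - 2.309 = 1.81 eV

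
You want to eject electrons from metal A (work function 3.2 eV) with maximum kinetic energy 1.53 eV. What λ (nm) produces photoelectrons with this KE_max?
262.12 nm

From Einstein's equation: KE_max = hc/λ - φ

Rearranging for λ:
hc/λ = KE_max + φ
λ = hc/(KE_max + φ)

Required photon energy:
E_photon = KE_max + φ = 1.53 + 3.2 = 4.73 eV

Required wavelength:
λ = hc/E_photon = (6.626×10⁻³⁴)(3×10⁸) / (4.73 × 1.602×10⁻¹⁹)
λ = 262.12 nm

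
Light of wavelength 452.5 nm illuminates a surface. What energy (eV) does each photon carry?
2.7400 eV

Using E = hf = hc/λ:

E = hc/λ = (6.626×10⁻³⁴ J·s)(3×10⁸ m/s) / (452.5×10⁻⁹ m)
E = 2.7400 eV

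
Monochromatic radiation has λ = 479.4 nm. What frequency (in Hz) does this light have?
6.2535e+14 Hz

Using the wave equation: c = fλ

Solving for frequency:
f = c/λ = (3×10⁸ m/s) / (479.4×10⁻⁹ m)
f = 6.2535e+14 Hz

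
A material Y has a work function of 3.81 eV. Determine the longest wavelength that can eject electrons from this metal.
325.42 nm

The threshold wavelength is when the photon energy equals the work function:
hc/λ₀ = φ

Solving for λ₀:
λ₀ = hc/φ = (6.626×10⁻³⁴ J·s)(3×10⁸ m/s) / (3.81 eV × 1.602×10⁻¹⁹ J/eV)
λ₀ = 325.42 nm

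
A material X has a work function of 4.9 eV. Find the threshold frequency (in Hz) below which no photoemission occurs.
1.1848e+15 Hz

The threshold frequency is when the photon energy equals the work function:
hf₀ = φ

Solving for f₀:
f₀ = φ/h = (4.9 eV × 1.602×10⁻¹⁹ J/eV) / (6.626×10⁻³⁴ J·s)
f₀ = 1.1848e+15 Hz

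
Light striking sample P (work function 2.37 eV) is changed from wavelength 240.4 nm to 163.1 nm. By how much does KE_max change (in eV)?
2.4443 eV

Using Einstein's equation: KE_max = hc/λ - φ

For λ₁ = 240.4 nm:
KE₁ = hc/λ₁ - φ = 5.1574 - 2.37 = 2.7874 eV

For λ₂ = 163.1 nm:
KE₂ = hc/λ₂ - φ = 7.6017 - 2.37 = 5.2317 eV

Change in KE:
ΔKE = KE₂ - KE₁ = 5.2317 - 2.7874 = 2.4443 eV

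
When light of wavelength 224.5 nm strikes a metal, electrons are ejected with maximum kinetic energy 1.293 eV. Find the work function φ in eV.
4.23 eV

From Einstein's photoelectric equation: KE_max = hf - φ = hc/λ - φ

Rearranging for φ:
φ = hc/λ - KE_max

Calculate photon energy:
E_photon = hc/λ = 5.5227 eV

Therefore:
φ = 5.5227 - 1.293 = 4.23 eV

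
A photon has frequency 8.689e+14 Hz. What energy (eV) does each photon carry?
3.5935 eV

Using E = hf:

E = hf = (6.626×10⁻³⁴ J·s)(8.689e+14 Hz)
E = 3.5935 eV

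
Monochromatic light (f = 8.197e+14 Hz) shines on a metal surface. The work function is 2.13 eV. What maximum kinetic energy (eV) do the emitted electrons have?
1.2600 eV

Using Einstein's photoelectric equation: KE_max = hf - φ

First, calculate the photon energy:
E_photon = hf = (6.626×10⁻³⁴ J·s)(8.197e+14 Hz)
E_photon = 3.3900 eV

Then, the maximum kinetic energy:
KE_max = E_photon - φ = 3.3900 eV - 2.13 eV = 1.2600 eV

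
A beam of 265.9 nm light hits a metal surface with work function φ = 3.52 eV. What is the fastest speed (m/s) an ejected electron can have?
6.3404e+05 m/s

First, find the maximum kinetic energy:
E_photon = hc/λ = 4.6628 eV
KE_max = E_photon - φ = 4.6628 - 3.52 = 1.1428 eV

Convert to Joules: KE_max = 1.1428 × 1.602×10⁻¹⁹ J = 1.8310e-19 J

Then use KE = ½mv² to find velocity:
v = √(2·KE/m) = √(2 × 1.8310e-19 J / 9.109e-31 kg)
v = 6.3404e+05 m/s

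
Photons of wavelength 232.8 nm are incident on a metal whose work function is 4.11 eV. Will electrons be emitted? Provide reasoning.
Yes

For photoemission, the photon energy must exceed the work function.

Photon energy: E = hc/λ = 5.3258 eV
Work function: φ = 4.11 eV

Since E_photon (5.3258 eV) > φ (4.11 eV), photoemission WILL occur.
The threshold wavelength is λ₀ = hc/φ = 301.7 nm.
Since 232.8 nm < 301.7 nm, the light has sufficient energy.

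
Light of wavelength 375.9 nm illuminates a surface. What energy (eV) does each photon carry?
3.2983 eV

Using E = hf = hc/λ:

E = hc/λ = (6.626×10⁻³⁴ J·s)(3×10⁸ m/s) / (375.9×10⁻⁹ m)
E = 3.2983 eV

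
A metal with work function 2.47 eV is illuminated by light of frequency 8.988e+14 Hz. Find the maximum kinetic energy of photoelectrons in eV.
1.2471 eV

Using Einstein's photoelectric equation: KE_max = hf - φ

First, calculate the photon energy:
E_photon = hf = (6.626×10⁻³⁴ J·s)(8.988e+14 Hz)
E_photon = 3.7171 eV

Then, the maximum kinetic energy:
KE_max = E_photon - φ = 3.7171 eV - 2.47 eV = 1.2471 eV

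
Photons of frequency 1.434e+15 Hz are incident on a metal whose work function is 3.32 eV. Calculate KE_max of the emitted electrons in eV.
2.6105 eV

Using Einstein's photoelectric equation: KE_max = hf - φ

First, calculate the photon energy:
E_photon = hf = (6.626×10⁻³⁴ J·s)(1.434e+15 Hz)
E_photon = 5.9305 eV

Then, the maximum kinetic energy:
KE_max = E_photon - φ = 5.9305 eV - 3.32 eV = 2.6105 eV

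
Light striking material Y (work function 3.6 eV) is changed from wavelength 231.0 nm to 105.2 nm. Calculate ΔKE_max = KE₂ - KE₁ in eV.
6.4183 eV

Using Einstein's equation: KE_max = hc/λ - φ

For λ₁ = 231.0 nm:
KE₁ = hc/λ₁ - φ = 5.3673 - 3.6 = 1.7673 eV

For λ₂ = 105.2 nm:
KE₂ = hc/λ₂ - φ = 11.7856 - 3.6 = 8.1856 eV

Change in KE:
ΔKE = KE₂ - KE₁ = 8.1856 - 1.7673 = 6.4183 eV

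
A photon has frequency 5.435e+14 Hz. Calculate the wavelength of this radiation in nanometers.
551.60 nm

Using the wave equation: c = fλ

Solving for wavelength:
λ = c/f = (3×10⁸ m/s) / (5.435e+14 Hz)
λ = 551.60 nm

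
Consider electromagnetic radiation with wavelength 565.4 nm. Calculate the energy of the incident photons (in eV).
2.1929 eV

Using E = hf = hc/λ:

E = hc/λ = (6.626×10⁻³⁴ J·s)(3×10⁸ m/s) / (565.4×10⁻⁹ m)
E = 2.1929 eV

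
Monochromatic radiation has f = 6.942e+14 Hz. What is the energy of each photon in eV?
2.8710 eV

Using E = hf:

E = hf = (6.626×10⁻³⁴ J·s)(6.942e+14 Hz)
E = 2.8710 eV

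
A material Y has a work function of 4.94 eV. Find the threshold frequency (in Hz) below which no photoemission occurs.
1.1945e+15 Hz

The threshold frequency is when the photon energy equals the work function:
hf₀ = φ

Solving for f₀:
f₀ = φ/h = (4.94 eV × 1.602×10⁻¹⁹ J/eV) / (6.626×10⁻³⁴ J·s)
f₀ = 1.1945e+15 Hz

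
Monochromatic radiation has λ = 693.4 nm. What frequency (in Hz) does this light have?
4.3235e+14 Hz

Using the wave equation: c = fλ

Solving for frequency:
f = c/λ = (3×10⁸ m/s) / (693.4×10⁻⁹ m)
f = 4.3235e+14 Hz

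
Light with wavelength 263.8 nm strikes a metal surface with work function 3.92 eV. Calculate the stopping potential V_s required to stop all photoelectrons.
0.7799 V

The stopping potential V_s satisfies: eV_s = KE_max

First, find KE_max using Einstein's equation:
E_photon = hc/λ = 4.6999 eV
KE_max = E_photon - φ = 4.6999 - 3.92 = 0.7799 eV

Since eV_s = KE_max:
V_s = KE_max/e = 0.7799 V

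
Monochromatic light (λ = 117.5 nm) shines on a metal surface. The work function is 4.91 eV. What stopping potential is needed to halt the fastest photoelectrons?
5.6418 V

The stopping potential V_s satisfies: eV_s = KE_max

First, find KE_max using Einstein's equation:
E_photon = hc/λ = 10.5518 eV
KE_max = E_photon - φ = 10.5518 - 4.91 = 5.6418 eV

Since eV_s = KE_max:
V_s = KE_max/e = 5.6418 V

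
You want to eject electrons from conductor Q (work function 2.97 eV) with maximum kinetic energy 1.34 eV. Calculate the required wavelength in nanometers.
287.67 nm

From Einstein's equation: KE_max = hc/λ - φ

Rearranging for λ:
hc/λ = KE_max + φ
λ = hc/(KE_max + φ)

Required photon energy:
E_photon = KE_max + φ = 1.34 + 2.97 = 4.31 eV

Required wavelength:
λ = hc/E_photon = (6.626×10⁻³⁴)(3×10⁸) / (4.31 × 1.602×10⁻¹⁹)
λ = 287.67 nm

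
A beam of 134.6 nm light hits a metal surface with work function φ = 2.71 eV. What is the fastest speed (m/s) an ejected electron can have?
1.5123e+06 m/s

First, find the maximum kinetic energy:
E_photon = hc/λ = 9.2113 eV
KE_max = E_photon - φ = 9.2113 - 2.71 = 6.5013 eV

Convert to Joules: KE_max = 6.5013 × 1.602×10⁻¹⁹ J = 1.0416e-18 J

Then use KE = ½mv² to find velocity:
v = √(2·KE/m) = √(2 × 1.0416e-18 J / 9.109e-31 kg)
v = 1.5123e+06 m/s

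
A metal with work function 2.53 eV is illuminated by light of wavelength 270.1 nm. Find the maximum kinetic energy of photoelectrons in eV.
2.0603 eV

Using Einstein's photoelectric equation: KE_max = hf - φ = hc/λ - φ

First, calculate the photon energy:
E_photon = hc/λ = (6.626×10⁻³⁴ J·s)(3×10⁸ m/s) / (270.1×10⁻⁹ m)
E_photon = 4.5903 eV

Then, the maximum kinetic energy:
KE_max = E_photon - φ = 4.5903 eV - 2.53 eV = 2.0603 eV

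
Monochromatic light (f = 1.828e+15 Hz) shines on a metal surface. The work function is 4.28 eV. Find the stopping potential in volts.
3.2800 V

The stopping potential V_s satisfies: eV_s = KE_max

First, find KE_max using Einstein's equation:
E_photon = hf = (6.626×10⁻³⁴ J·s)(1.828e+15 Hz) = 7.5600 eV
KE_max = E_photon - φ = 7.5600 - 4.28 = 3.2800 eV

Since eV_s = KE_max:
V_s = KE_max/e = 3.2800 V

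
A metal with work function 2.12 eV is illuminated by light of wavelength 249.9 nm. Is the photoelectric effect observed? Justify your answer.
Yes

For photoemission, the photon energy must exceed the work function.

Photon energy: E = hc/λ = 4.9614 eV
Work function: φ = 2.12 eV

Since E_photon (4.9614 eV) > φ (2.12 eV), photoemission WILL occur.
The threshold wavelength is λ₀ = hc/φ = 584.8 nm.
Since 249.9 nm < 584.8 nm, the light has sufficient energy.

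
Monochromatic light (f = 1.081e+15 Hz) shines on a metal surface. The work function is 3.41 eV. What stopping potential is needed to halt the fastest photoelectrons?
1.0607 V

The stopping potential V_s satisfies: eV_s = KE_max

First, find KE_max using Einstein's equation:
E_photon = hf = (6.626×10⁻³⁴ J·s)(1.081e+15 Hz) = 4.4707 eV
KE_max = E_photon - φ = 4.4707 - 3.41 = 1.0607 eV

Since eV_s = KE_max:
V_s = KE_max/e = 1.0607 V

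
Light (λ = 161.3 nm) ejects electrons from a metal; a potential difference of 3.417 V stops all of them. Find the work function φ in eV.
4.27 eV

The stopping potential gives the maximum kinetic energy: KE_max = eV_s = 3.417 eV

From Einstein's photoelectric equation: KE_max = hc/λ - φ
Rearranging: φ = hc/λ - KE_max

Calculate photon energy:
E_photon = hc/λ = (6.626×10⁻³⁴ J·s)(3×10⁸ m/s) / (161.3×10⁻⁹ m) = 7.6866 eV

Therefore:
φ = 7.6866 - 3.417 = 4.27 eV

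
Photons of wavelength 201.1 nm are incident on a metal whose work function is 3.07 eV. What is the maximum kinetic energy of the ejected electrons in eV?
3.0953 eV

Using Einstein's photoelectric equation: KE_max = hf - φ = hc/λ - φ

First, calculate the photon energy:
E_photon = hc/λ = (6.626×10⁻³⁴ J·s)(3×10⁸ m/s) / (201.1×10⁻⁹ m)
E_photon = 6.1653 eV

Then, the maximum kinetic energy:
KE_max = E_photon - φ = 6.1653 eV - 3.07 eV = 3.0953 eV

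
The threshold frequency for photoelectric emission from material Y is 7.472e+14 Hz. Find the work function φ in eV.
3.09 eV

At the threshold frequency, photon energy equals work function:
φ = hf₀

Calculating:
φ = (6.626×10⁻³⁴ J·s)(7.472e+14 Hz)
φ = 3.09 eV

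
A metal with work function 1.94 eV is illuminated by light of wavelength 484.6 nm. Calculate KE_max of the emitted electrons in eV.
0.6185 eV

Using Einstein's photoelectric equation: KE_max = hf - φ = hc/λ - φ

First, calculate the photon energy:
E_photon = hc/λ = (6.626×10⁻³⁴ J·s)(3×10⁸ m/s) / (484.6×10⁻⁹ m)
E_photon = 2.5585 eV

Then, the maximum kinetic energy:
KE_max = E_photon - φ = 2.5585 eV - 1.94 eV = 0.6185 eV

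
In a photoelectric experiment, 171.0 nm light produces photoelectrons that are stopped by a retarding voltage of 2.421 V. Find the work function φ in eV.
4.83 eV

The stopping potential gives the maximum kinetic energy: KE_max = eV_s = 2.421 eV

From Einstein's photoelectric equation: KE_max = hc/λ - φ
Rearranging: φ = hc/λ - KE_max

Calculate photon energy:
E_photon = hc/λ = (6.626×10⁻³⁴ J·s)(3×10⁸ m/s) / (171.0×10⁻⁹ m) = 7.2505 eV

Therefore:
φ = 7.2505 - 2.421 = 4.83 eV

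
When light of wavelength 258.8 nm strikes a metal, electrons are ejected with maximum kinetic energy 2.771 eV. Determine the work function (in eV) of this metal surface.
2.02 eV

From Einstein's photoelectric equation: KE_max = hf - φ = hc/λ - φ

Rearranging for φ:
φ = hc/λ - KE_max

Calculate photon energy:
E_photon = hc/λ = 4.7907 eV

Therefore:
φ = 4.7907 - 2.771 = 2.02 eV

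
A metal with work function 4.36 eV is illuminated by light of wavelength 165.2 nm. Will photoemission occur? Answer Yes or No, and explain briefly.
Yes

For photoemission, the photon energy must exceed the work function.

Photon energy: E = hc/λ = 7.5051 eV
Work function: φ = 4.36 eV

Since E_photon (7.5051 eV) > φ (4.36 eV), photoemission WILL occur.
The threshold wavelength is λ₀ = hc/φ = 284.4 nm.
Since 165.2 nm < 284.4 nm, the light has sufficient energy.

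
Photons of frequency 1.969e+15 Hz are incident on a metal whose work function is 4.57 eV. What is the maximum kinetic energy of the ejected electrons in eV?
3.5731 eV

Using Einstein's photoelectric equation: KE_max = hf - φ

First, calculate the photon energy:
E_photon = hf = (6.626×10⁻³⁴ J·s)(1.969e+15 Hz)
E_photon = 8.1431 eV

Then, the maximum kinetic energy:
KE_max = E_photon - φ = 8.1431 eV - 4.57 eV = 3.5731 eV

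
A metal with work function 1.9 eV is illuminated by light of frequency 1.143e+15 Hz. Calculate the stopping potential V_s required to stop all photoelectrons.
2.8271 V

The stopping potential V_s satisfies: eV_s = KE_max

First, find KE_max using Einstein's equation:
E_photon = hf = (6.626×10⁻³⁴ J·s)(1.143e+15 Hz) = 4.7271 eV
KE_max = E_photon - φ = 4.7271 - 1.9 = 2.8271 eV

Since eV_s = KE_max:
V_s = KE_max/e = 2.8271 V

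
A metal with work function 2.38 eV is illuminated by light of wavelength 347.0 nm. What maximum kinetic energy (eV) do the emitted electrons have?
1.1930 eV

Using Einstein's photoelectric equation: KE_max = hf - φ = hc/λ - φ

First, calculate the photon energy:
E_photon = hc/λ = (6.626×10⁻³⁴ J·s)(3×10⁸ m/s) / (347.0×10⁻⁹ m)
E_photon = 3.5730 eV

Then, the maximum kinetic energy:
KE_max = E_photon - φ = 3.5730 eV - 2.38 eV = 1.1930 eV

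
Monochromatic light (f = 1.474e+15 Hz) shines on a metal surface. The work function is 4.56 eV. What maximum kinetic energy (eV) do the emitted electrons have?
1.5360 eV

Using Einstein's photoelectric equation: KE_max = hf - φ

First, calculate the photon energy:
E_photon = hf = (6.626×10⁻³⁴ J·s)(1.474e+15 Hz)
E_photon = 6.0960 eV

Then, the maximum kinetic energy:
KE_max = E_photon - φ = 6.0960 eV - 4.56 eV = 1.5360 eV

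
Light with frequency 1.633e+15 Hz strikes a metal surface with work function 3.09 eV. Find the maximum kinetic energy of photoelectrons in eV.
3.6635 eV

Using Einstein's photoelectric equation: KE_max = hf - φ

First, calculate the photon energy:
E_photon = hf = (6.626×10⁻³⁴ J·s)(1.633e+15 Hz)
E_photon = 6.7535 eV

Then, the maximum kinetic energy:
KE_max = E_photon - φ = 6.7535 eV - 3.09 eV = 3.6635 eV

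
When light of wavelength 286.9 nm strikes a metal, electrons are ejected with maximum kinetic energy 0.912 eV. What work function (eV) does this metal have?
3.41 eV

From Einstein's photoelectric equation: KE_max = hf - φ = hc/λ - φ

Rearranging for φ:
φ = hc/λ - KE_max

Calculate photon energy:
E_photon = hc/λ = 4.3215 eV

Therefore:
φ = 4.3215 - 0.912 = 3.41 eV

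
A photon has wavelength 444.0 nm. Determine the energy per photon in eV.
2.7924 eV

Using E = hf = hc/λ:

E = hc/λ = (6.626×10⁻³⁴ J·s)(3×10⁸ m/s) / (444.0×10⁻⁹ m)
E = 2.7924 eV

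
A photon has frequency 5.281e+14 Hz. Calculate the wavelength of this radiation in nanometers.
567.68 nm

Using the wave equation: c = fλ

Solving for wavelength:
λ = c/f = (3×10⁸ m/s) / (5.281e+14 Hz)
λ = 567.68 nm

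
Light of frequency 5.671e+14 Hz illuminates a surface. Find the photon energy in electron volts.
2.3453 eV

Using E = hf:

E = hf = (6.626×10⁻³⁴ J·s)(5.671e+14 Hz)
E = 2.3453 eV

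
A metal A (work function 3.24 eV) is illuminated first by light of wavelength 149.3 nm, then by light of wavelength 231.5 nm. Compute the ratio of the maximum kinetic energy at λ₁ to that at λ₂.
2.3937

Using Einstein's equation: KE_max = hc/λ - φ

For λ₁ = 149.3 nm:
E₁ = hc/λ₁ = 8.3044 eV
KE₁ = E₁ - φ = 8.3044 - 3.24 = 5.0644 eV

For λ₂ = 231.5 nm:
E₂ = hc/λ₂ = 5.3557 eV
KE₂ = E₂ - φ = 5.3557 - 3.24 = 2.1157 eV

Ratio: KE₁/KE₂ = 5.0644/2.1157 = 2.3937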